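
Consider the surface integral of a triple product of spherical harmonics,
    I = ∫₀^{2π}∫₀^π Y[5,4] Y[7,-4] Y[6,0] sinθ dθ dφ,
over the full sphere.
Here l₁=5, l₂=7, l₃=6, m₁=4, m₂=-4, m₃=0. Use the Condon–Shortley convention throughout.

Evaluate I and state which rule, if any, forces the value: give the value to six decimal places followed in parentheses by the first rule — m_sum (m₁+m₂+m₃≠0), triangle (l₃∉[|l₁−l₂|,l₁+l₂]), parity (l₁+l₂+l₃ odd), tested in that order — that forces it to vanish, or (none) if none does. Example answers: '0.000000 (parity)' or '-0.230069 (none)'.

Rules hold: Σm=0, L=18 even, 2≤6≤12.
N = 11·15·13 = 2145
Δ = 6!·4!·8!/19! = 1/174594420
Racah Σ t=1..5: t=1:−1/4147200 t=2:+1/207360 t=3:−1/82944 t=4:+1/207360 t=5:−1/4147200 = -1/345600
⇒ 3j(5 7 6; 0 0 0)² = 420/46189, sgn -1
Racah Σ t=0..1: t=0:+1/3110400 t=1:−1/4147200 = 1/12441600
⇒ 3j(5 7 6; 4 -4 0)² = 7/4199, sgn +1
4πI² = N·(3j₀)²·(3jₘ)² = 44100/1356277
I = -1·√(0.0325155/4π) = -0.05086747
No selection rule forces the value: the integral is nonzero (none).

-0.050867 (none)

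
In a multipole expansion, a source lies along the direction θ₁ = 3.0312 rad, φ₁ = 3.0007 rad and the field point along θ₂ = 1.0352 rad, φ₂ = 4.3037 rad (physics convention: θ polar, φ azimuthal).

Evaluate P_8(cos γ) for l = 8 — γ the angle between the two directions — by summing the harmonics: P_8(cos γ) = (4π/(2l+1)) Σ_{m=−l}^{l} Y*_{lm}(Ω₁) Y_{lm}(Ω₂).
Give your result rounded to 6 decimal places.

-0.121139

Summing Y*_{l m}(θ₁,φ₁)·Y_{l m}(θ₂,φ₂) over m ∈ [−8, 8]; prefactor 4π/(2·8+1) = 0.739198:
  m=-8: Y*=+0.000000-0.000000i  Y=-0.152915-0.019668i  product -0.000000+0.000000i
  m=-7: Y*=+0.000000-0.000000i  Y=+0.101413+0.351654i  product +0.000000+0.000000i
  m=-6: Y*=+0.000006-0.000007i  Y=+0.341484-0.281529i  product +0.000000-0.000004i
  m=-5: Y*=+0.000118-0.000100i  Y=-0.157609-0.080586i  product -0.000027+0.000006i
  m=-4: Y*=+0.001632-0.001032i  Y=+0.016111-0.251551i  product -0.000233-0.000427i
  m=-3: Y*=+0.016277-0.007321i  Y=-0.300505+0.107902i  product -0.004101+0.003956i
  m=-2: Y*=+0.112458-0.032555i  Y=-0.068681-0.073221i  product -0.010107-0.005998i
  m=-1: Y*=+0.482809-0.068478i  Y=-0.134529+0.310638i  product -0.043680+0.159191i
  m=+0: Y*=+0.921505-0.000000i  Y=-0.051635+0.000000i  product -0.047582+0.000000i
  m=+1: Y*=-0.482809-0.068478i  Y=+0.134529+0.310638i  product -0.043680-0.159191i
  m=+2: Y*=+0.112458+0.032555i  Y=-0.068681+0.073221i  product -0.010107+0.005998i
  m=+3: Y*=-0.016277-0.007321i  Y=+0.300505+0.107902i  product -0.004101-0.003956i
  m=+4: Y*=+0.001632+0.001032i  Y=+0.016111+0.251551i  product -0.000233+0.000427i
  m=+5: Y*=-0.000118-0.000100i  Y=+0.157609-0.080586i  product -0.000027-0.000006i
  m=+6: Y*=+0.000006+0.000007i  Y=+0.341484+0.281529i  product +0.000000+0.000004i
  m=+7: Y*=-0.000000-0.000000i  Y=-0.101413+0.351654i  product +0.000000-0.000000i
  m=+8: Y*=+0.000000+0.000000i  Y=-0.152915+0.019668i  product -0.000000-0.000000i
Σ over m = -0.163879-0.000000i; ×(4π/17) → -0.121139-0.000000i. Real part: -0.121139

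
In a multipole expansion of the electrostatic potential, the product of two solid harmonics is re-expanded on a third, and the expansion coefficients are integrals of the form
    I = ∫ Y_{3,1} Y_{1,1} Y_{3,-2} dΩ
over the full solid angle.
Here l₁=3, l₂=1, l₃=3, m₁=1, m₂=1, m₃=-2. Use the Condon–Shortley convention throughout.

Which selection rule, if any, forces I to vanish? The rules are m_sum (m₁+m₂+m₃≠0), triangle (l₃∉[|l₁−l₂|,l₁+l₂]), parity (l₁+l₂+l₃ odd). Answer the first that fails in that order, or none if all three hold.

parity

Σmᵢ = 0  ✓
l₃∈[|l₁−l₂|,l₁+l₂]=[2,4], have l₃=3  ✓
Σlᵢ = 7 ⇒ odd  ✗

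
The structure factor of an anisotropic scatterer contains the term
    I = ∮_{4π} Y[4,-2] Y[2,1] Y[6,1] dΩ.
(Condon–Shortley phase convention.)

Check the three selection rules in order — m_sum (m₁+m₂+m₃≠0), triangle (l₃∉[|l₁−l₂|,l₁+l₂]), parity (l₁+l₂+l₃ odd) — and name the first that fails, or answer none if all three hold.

m₁+m₂+m₃ = -2 + 1 + 1 = 0  ✓
triangle: |4−2|=2 ≤ l₃=6 ≤ 4+2=6  ✓
parity: l₁+l₂+l₃ = 12 is even  ✓

none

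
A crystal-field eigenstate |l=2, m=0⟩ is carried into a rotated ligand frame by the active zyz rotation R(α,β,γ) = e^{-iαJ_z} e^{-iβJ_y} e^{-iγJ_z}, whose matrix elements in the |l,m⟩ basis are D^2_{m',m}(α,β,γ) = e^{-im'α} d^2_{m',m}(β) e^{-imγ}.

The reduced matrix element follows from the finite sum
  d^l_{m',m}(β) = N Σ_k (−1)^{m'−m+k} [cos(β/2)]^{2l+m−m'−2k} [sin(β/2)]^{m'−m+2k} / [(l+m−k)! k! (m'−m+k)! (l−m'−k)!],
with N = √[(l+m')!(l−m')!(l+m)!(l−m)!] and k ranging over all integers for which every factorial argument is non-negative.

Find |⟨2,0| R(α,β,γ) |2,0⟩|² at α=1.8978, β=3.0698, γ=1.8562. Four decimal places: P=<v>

First d^2_{0,0}(β=3.0698), then the phase factors e^{-i(0)α} and e^{-i(0)γ}:
c=cos(3.069800/2)=0.035889, s=sin(3.069800/2)=0.999356; N=√[2·2·2·2]=4.000000
The bounds max(0,m−m')=0 and min(l+m,l−m')=2 give 3 terms
  k=0: (−1)^0·4.0000/(4)·0.0359^4·0.9994^0 = +0.000002
  k=1: (−1)^1·4.0000/(1)·0.0359^2·0.9994^2 = -0.005145
  k=2: (−1)^2·4.0000/(4)·0.0359^0·0.9994^4 = +0.997426
d^2_{0,0}(3.0698) = +0.000002 -0.005145 +0.997426 = +0.992282
|D^2_{0,0}|² = |d^2_{0,0}(β)|² = (+0.992282)² = 0.984624 (the z-rotation phases have unit modulus)

P=0.9846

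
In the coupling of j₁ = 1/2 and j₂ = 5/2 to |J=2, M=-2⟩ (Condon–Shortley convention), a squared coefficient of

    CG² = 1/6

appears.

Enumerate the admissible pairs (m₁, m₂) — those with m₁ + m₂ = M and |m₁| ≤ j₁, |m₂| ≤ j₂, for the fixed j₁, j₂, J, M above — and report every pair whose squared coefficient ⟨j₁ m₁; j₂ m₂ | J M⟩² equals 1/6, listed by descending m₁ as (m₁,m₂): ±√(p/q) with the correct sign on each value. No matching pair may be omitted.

Admissible pairs with m₁+m₂ = M = -2: (-1/2,-3/2), (1/2,-5/2)
  (m₁,m₂)=(1/2,-5/2): CG² = 5/6, CG = +√(5/6)
  (m₁,m₂)=(-1/2,-3/2): CG² = 1/6, CG = −√(1/6)   ← matches the target
Pairs with CG² = 1/6: (-1/2,-3/2): −√(1/6)

(-1/2,-3/2): −√(1/6)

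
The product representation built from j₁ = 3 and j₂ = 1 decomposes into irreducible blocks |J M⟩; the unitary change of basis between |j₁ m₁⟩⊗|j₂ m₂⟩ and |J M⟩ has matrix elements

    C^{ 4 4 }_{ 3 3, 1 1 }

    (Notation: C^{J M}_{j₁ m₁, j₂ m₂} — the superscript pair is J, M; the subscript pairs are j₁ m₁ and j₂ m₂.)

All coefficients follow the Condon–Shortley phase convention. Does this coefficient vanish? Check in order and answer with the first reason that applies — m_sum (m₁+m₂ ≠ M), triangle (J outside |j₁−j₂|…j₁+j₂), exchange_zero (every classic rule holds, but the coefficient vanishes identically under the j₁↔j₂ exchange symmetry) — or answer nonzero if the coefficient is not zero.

m-sum: m₁+m₂ = 3+1 = 4, M = 4  ✓
triangle: |j₁−j₂| = 2 ≤ J = 4 ≤ j₁+j₂ = 4  ✓
exchange: j₁≠j₂ or m₁≠m₂ — the exchange symmetry imposes no constraint here
value check: CG = +1 = +1.000000 ≠ 0

nonzero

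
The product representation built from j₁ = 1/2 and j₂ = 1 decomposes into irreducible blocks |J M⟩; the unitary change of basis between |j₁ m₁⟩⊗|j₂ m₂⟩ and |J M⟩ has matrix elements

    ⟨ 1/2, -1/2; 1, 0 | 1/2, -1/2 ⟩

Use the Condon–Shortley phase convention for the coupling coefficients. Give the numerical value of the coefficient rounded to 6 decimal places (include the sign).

√[2·1!0!1!/3! · 0!1!1!1!0!1!] = √(1/3)
  +(−1)^1/∏(1,0,0,0,0,1)! = -1  (running -1)
⟨..|..⟩ = √(1/3)·(-1) = -0.577350

−√(1/3) ≈ -0.577350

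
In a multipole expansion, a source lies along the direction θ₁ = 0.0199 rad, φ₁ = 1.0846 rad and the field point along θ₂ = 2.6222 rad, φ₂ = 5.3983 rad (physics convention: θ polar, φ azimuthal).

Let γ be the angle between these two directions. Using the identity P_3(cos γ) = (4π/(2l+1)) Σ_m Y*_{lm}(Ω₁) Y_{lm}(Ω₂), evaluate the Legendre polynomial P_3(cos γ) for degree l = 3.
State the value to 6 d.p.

Addition theorem: P_3(cos γ) = (4π/7) Σ_m Y*_{lm}(Ω₁) Y_{lm}(Ω₂), m = −3…3:
  [-3]  conj(Y_{3,-3})(Ω₁) = -0.00000 - 0.00000j ; Y_{3,-3}(Ω₂) = -0.04509 + 0.02387j ; Δ = 0.00000 - 0.00000j
  [-2]  conj(Y_{3,-2})(Ω₁) = -0.00023 + 0.00033j ; Y_{3,-2}(Ω₂) = 0.04320 - 0.21427j ; Δ = 0.00006 + 0.00006j
  [-1]  conj(Y_{3,-1})(Ω₁) = 0.01201 + 0.02273j ; Y_{3,-1}(Ω₂) = 0.28125 + 0.34362j ; Δ = -0.00443 + 0.01052j
  [+0]  conj(Y_{3,0})(Ω₁) = 0.74547 + 0.00000j ; Y_{3,0}(Ω₂) = -0.24886 + 0.00000j ; Δ = -0.18551 + 0.00000j
  [+1]  conj(Y_{3,1})(Ω₁) = -0.01201 + 0.02273j ; Y_{3,1}(Ω₂) = -0.28125 + 0.34362j ; Δ = -0.00443 - 0.01052j
  [+2]  conj(Y_{3,2})(Ω₁) = -0.00023 - 0.00033j ; Y_{3,2}(Ω₂) = 0.04320 + 0.21427j ; Δ = 0.00006 - 0.00006j
  [+3]  conj(Y_{3,3})(Ω₁) = 0.00000 - 0.00000j ; Y_{3,3}(Ω₂) = 0.04509 + 0.02387j ; Δ = 0.00000 + 0.00000j
Total Σ_m = -0.19426 + 0.00000j. Multiply by 1.795196: -0.34873 + 0.00000j. P_3(cos γ) = -0.348726

-0.348726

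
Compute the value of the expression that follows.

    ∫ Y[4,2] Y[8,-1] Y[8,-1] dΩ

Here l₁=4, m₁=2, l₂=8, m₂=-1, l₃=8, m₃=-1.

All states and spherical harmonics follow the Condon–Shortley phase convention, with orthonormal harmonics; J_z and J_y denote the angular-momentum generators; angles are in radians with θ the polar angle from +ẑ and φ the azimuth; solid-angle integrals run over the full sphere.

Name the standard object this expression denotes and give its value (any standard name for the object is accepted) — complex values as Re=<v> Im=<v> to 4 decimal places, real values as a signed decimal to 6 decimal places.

This is a Gaunt coefficient — the integral of a triple product of spherical harmonics over the sphere.
Rules hold: Σm=0, L=20 even, 4≤8≤12.
N = 9·17·17 = 2601
Δ = 4!·4!·12!/21! = 1/185175900
Racah Σ t=0..4: t=0:+1/557383680 t=1:−1/21772800 t=2:+1/8294400 t=3:−1/21772800 t=4:+1/557383680 = 1/30965760
⇒ 3j(4 8 8; 0 0 0)² = 36/4199, sgn +1
Racah Σ t=0..2: t=0:+1/58060800 t=1:−1/18662400 t=2:+1/58060800 = -1/52254720
⇒ 3j(4 8 8; 2 -1 -1)² = 40/4199, sgn +1
4πI² = N·(3j₀)²·(3jₘ)² = 12960/61009
I = +1·√(0.212428/4π) = 0.13001714

Gaunt coefficient, +0.130017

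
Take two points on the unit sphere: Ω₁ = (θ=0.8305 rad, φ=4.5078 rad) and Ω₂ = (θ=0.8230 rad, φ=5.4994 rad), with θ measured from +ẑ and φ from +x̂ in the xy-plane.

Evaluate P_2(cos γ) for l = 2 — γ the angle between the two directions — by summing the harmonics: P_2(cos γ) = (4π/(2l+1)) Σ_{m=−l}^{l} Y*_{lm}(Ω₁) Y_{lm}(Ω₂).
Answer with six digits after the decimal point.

0.354941

Addition theorem: P_2(cos γ) = (4π/5) Σ_m Y*_{lm}(Ω₁) Y_{lm}(Ω₂), m = −2…2:
  [-2]  conj(Y_{2,-2})(Ω₁) = -0.19316 + 0.08376j ; Y_{2,-2}(Ω₂) = 0.00067 + 0.20765j ; Δ = -0.01752 - 0.04005j
  [-1]  conj(Y_{2,-1})(Ω₁) = -0.07816 - 0.37668j ; Y_{2,-1}(Ω₂) = 0.27280 + 0.27193j ; Δ = 0.08111 - 0.12401j
  [+0]  conj(Y_{2,0})(Ω₁) = 0.11508 + 0.00000j ; Y_{2,0}(Ω₂) = 0.12215 + 0.00000j ; Δ = 0.01406 + 0.00000j
  [+1]  conj(Y_{2,1})(Ω₁) = 0.07816 - 0.37668j ; Y_{2,1}(Ω₂) = -0.27280 + 0.27193j ; Δ = 0.08111 + 0.12401j
  [+2]  conj(Y_{2,2})(Ω₁) = -0.19316 - 0.08376j ; Y_{2,2}(Ω₂) = 0.00067 - 0.20765j ; Δ = -0.01752 + 0.04005j
Accumulated sum 0.14123 + 0.00000j; after 4π/(2l+1) scaling, 0.35494 + 0.00000j ⇒ P_2 = 0.354941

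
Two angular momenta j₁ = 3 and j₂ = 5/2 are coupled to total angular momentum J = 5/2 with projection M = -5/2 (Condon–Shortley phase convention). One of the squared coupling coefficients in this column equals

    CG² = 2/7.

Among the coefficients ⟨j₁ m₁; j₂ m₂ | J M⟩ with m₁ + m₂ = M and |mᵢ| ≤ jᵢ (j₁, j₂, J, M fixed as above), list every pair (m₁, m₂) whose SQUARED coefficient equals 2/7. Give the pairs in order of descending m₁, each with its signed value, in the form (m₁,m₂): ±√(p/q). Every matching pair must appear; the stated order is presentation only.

Admissible pairs with m₁+m₂ = M = -5/2: (-3,1/2), (-2,-1/2), (-1,-3/2), (0,-5/2)
  (m₁,m₂)=(0,-5/2): CG² = 5/42, CG = +√(5/42)
  (m₁,m₂)=(-1,-3/2): CG² = 2/7, CG = −√(2/7)   ← matches the target
  (m₁,m₂)=(-2,-1/2): CG² = 5/14, CG = +√(5/14)
  (m₁,m₂)=(-3,1/2): CG² = 5/21, CG = −√(5/21)
Pairs with CG² = 2/7: (-1,-3/2): −√(2/7)

(-1,-3/2): −√(2/7)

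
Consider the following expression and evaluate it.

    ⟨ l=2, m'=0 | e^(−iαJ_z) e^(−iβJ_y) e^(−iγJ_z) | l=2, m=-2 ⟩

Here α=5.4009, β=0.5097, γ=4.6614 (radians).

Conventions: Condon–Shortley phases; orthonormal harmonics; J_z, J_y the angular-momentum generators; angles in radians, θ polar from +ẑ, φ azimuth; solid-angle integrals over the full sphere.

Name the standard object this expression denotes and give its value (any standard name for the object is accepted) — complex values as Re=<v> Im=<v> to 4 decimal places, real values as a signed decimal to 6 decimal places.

This is a Wigner D-matrix element — the rotation-matrix element ⟨l m'| R(α,β,γ) |l m⟩ in the angular-momentum basis.
Split into d^2_{0,-2}(β=0.5097) × two z-phases.
Half-angle: c=0.967701, s=0.252100. N=√(2·2·1·24)=9.797959
Admissible k: 0..0 (factorial args all ≥0)
  k=0: (−1)^2·9.7980/(4)·0.9677^2·0.2521^2 = +0.145782
d^2_{0,-2}(0.5097) = +0.145782
Attach z-rotation phases: D = e^{-i(0)(5.4009)}·(+0.145782)·e^{-i(-2)(4.6614)} = -0.145025+0.014841i

Wigner D-matrix element, Re=-0.1450 Im=0.0148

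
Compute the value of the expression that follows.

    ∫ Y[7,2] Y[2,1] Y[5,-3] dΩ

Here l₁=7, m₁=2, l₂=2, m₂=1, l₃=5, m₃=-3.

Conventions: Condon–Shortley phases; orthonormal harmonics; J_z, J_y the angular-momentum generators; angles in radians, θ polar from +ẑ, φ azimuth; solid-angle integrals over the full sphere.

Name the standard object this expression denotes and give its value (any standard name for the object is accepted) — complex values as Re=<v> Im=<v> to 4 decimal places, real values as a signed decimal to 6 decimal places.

Gaunt coefficient, +0.107507

This is a Gaunt coefficient — the integral of a triple product of spherical harmonics over the sphere.
m-sum 0 ✓  L=14 even ✓  5≤5≤9 ✓
Π(2lᵢ+1) = 15×5×11 = 825
triangle coeff Δ(7,2,5) = 1/15015
Σ_t [2,2]: t=2:+1/57600 = 1/57600
(3j)²=21/715 [(7 2 5; 0 0 0)], sign=-1
Σ_t [3,3]: t=3:−1/483840 = -1/483840
(3j)²=6/1001 [(7 2 5; 2 1 -3)], sign=-1
⇒ 4πI² = 270/1859
I = (+1)√(270/1859/(4π)) = 0.10750713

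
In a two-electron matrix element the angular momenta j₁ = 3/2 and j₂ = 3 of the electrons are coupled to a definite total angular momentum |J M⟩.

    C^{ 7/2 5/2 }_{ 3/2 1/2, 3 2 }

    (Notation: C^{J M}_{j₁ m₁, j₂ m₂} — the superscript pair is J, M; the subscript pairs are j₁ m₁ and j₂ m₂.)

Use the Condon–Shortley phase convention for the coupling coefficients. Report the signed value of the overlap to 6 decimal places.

√[8·1!2!5!/9! · 2!1!5!1!6!1!] = √(6400/7)
  +(−1)^0/∏(0,1,1,5,1,0)! = 1/120  (running 1/120)
  +(−1)^1/∏(1,0,0,4,2,1)! = -1/48  (running -1/80)
⟨..|..⟩ = √(6400/7)·(-1/80) = -0.377964

−√(1/7) = -0.377964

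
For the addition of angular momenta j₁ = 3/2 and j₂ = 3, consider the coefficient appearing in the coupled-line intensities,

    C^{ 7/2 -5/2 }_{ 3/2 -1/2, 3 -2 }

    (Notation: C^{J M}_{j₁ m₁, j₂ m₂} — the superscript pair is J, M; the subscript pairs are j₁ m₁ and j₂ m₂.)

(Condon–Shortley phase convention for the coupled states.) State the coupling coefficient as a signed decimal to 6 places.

triangle: 1!·2!·5!/9! = 240/362880
(j±m)!: 1!·2!·1!·5!·1!·6! = 172800
prefactor² = (2J+1)·Δ·N² = 6400/7
  k=0: +1/(0!·1!·2!·1!·0!·4!) = 1/48
  k=1: −1/(1!·0!·1!·0!·1!·5!) = -1/120
Σ = 1/80  ⇒  CG² = 6400/7·(1/80)² = 1/7
CG = +√(1/7) = +0.377964

+0.377964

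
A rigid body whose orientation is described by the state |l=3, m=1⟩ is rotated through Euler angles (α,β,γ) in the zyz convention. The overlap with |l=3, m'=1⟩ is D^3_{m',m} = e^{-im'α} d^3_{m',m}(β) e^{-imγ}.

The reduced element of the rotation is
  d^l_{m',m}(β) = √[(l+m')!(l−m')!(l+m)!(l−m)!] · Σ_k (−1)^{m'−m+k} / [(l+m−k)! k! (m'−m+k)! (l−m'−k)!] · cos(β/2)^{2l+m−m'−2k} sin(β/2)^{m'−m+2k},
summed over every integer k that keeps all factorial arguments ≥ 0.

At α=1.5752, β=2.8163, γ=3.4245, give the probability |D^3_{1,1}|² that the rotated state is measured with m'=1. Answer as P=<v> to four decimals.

P=0.0207

Split into d^3_{1,1}(β=2.8163) × two z-phases.
With c≡cos(β/2)=0.161930 and s≡sin(β/2)=0.986802, N=[24·2·24·2]^{1/2}=48.000000
Admissible k: 0..2 (factorial args all ≥0)
  k=0: (−1)^0·48.0000/(48)·0.1619^6·0.9868^0 = +0.000018
  k=1: (−1)^1·48.0000/(6)·0.1619^4·0.9868^2 = -0.005356
  k=2: (−1)^2·48.0000/(8)·0.1619^2·0.9868^4 = +0.149186
d^3_{1,1}(2.8163) = +0.000018 -0.005356 +0.149186 = +0.143847
|D^3_{1,1}|² = |d^3_{1,1}(β)|² = (+0.143847)² = 0.020692 (the z-rotation phases have unit modulus)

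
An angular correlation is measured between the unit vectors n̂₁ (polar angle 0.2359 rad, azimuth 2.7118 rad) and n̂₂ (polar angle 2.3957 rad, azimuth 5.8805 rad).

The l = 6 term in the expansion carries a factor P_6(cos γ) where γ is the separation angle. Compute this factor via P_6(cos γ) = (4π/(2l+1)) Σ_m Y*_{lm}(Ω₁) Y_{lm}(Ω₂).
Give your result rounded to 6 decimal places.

Addition theorem: P_6(cos γ) = (4π/13) Σ_m Y*_{lm}(Ω₁) Y_{lm}(Ω₂), m = −6…6:
  m=-6: (-0.000067-0.000042i) × (-0.035304+0.031308i) = +0.000004-0.000001i  (running Σ = +0.000004-0.000001i)
  m=-5: (+0.000620+0.000950i) × (+0.075774-0.159861i) = +0.000199-0.000027i  (running Σ = +0.000203-0.000028i)
  m=-4: (-0.001479-0.009896i) × (-0.014910+0.373070i) = +0.003714-0.000404i  (running Σ = +0.003917-0.000432i)
  m=-3: (-0.016615+0.057474i) × (-0.155677-0.410178i) = +0.026161-0.002132i  (running Σ = +0.030078-0.002564i)
  m=-2: (+0.156503-0.181634i) × (+0.092841+0.096625i) = +0.032080-0.001741i  (running Σ = +0.062158-0.004305i)
  m=-1: (-0.521863+0.239206i) × (+0.298533+0.127164i) = -0.186212+0.005049i  (running Σ = -0.124054+0.000744i)
  m=0: (+0.503046-0.000000i) × (-0.239151+0.000000i) = -0.120304+0.000000i  (running Σ = -0.244358+0.000744i)
  m=1: (+0.521863+0.239206i) × (-0.298533+0.127164i) = -0.186212-0.005049i  (running Σ = -0.430570-0.004305i)
  m=2: (+0.156503+0.181634i) × (+0.092841-0.096625i) = +0.032080+0.001741i  (running Σ = -0.398490-0.002564i)
  m=3: (+0.016615+0.057474i) × (+0.155677-0.410178i) = +0.026161+0.002132i  (running Σ = -0.372329-0.000432i)
  m=4: (-0.001479+0.009896i) × (-0.014910-0.373070i) = +0.003714+0.000404i  (running Σ = -0.368615-0.000028i)
  m=5: (-0.000620+0.000950i) × (-0.075774-0.159861i) = +0.000199+0.000027i  (running Σ = -0.368416-0.000001i)
  m=6: (-0.000067+0.000042i) × (-0.035304-0.031308i) = +0.000004+0.000001i  (running Σ = -0.368412+0.000000i)
Accumulated sum -0.368412+0.000000i; after 4π/(2l+1) scaling, -0.356124+0.000000i ⇒ P_6 = -0.356124

-0.356124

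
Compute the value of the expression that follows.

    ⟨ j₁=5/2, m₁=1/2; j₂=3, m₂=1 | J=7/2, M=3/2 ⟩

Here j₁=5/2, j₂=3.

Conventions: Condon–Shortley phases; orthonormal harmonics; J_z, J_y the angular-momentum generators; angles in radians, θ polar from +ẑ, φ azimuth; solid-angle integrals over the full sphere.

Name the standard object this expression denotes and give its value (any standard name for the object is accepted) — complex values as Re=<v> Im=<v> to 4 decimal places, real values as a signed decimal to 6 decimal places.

This is a Clebsch–Gordan (vector-coupling) coefficient.
j₁+j₂−J=2  J+j₁−j₂=3  J−j₁+j₂=4  j₁+j₂+J+1=10
(j₁±m₁, j₂±m₂, J±M) = (3,2,4,2,5,2)
P² = 3072/35
sum k=0..2:
  [0] +1/96 = 1/96
  [1] −1/12 = -1/12
  [2] +1/48 = 1/48
S = -5/96
C² = P²·S² = 5/21 ; C = -0.487950

Clebsch–Gordan coefficient, −√(5/21) ≈ -0.487950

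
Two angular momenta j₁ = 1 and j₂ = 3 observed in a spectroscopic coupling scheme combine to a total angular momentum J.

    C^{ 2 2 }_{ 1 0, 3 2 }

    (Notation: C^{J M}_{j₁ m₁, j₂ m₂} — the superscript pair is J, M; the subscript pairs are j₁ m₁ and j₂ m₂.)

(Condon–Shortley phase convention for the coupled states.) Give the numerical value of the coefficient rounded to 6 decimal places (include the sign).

-0.487950

j₁+j₂−J=2  J+j₁−j₂=0  J−j₁+j₂=4  j₁+j₂+J+1=7
(j₁±m₁, j₂±m₂, J±M) = (1,1,5,1,4,0)
P² = 960/7
sum k=1..1:
  [1] −1/24 = -1/24
S = -1/24
C² = P²·S² = 5/21 ; C = -0.487950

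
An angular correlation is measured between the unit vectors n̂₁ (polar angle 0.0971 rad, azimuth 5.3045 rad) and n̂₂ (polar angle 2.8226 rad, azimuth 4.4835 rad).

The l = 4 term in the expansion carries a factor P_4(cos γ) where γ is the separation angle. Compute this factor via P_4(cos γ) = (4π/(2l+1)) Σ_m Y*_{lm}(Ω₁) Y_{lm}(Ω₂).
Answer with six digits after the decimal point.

0.364895

Summing Y*_{l m}(θ₁,φ₁)·Y_{l m}(θ₂,φ₂) over m ∈ [−4, 4]; prefactor 4π/(2·4+1) = 1.396263:
  term(m=-4) = (-0.000000, -0.000000)   from Y*(Ω₁)=(-0.000028, 0.000027), Y(Ω₂)=(0.002608, 0.003394)
  term(m=-3) = (0.000032, -0.000026)   from Y*(Ω₁)=(-0.001111, -0.000232), Y(Ω₂)=(-0.023240, 0.028351)
  term(m=-2) = (-0.000232, 0.003252)   from Y*(Ω₁)=(-0.007034, -0.017281), Y(Ω₂)=(-0.156761, -0.077234)
  term(m=-1) = (-0.057098, -0.061316)   from Y*(Ω₁)=(0.100232, -0.149018), Y(Ω₂)=(0.105854, -0.454363)
  term(m=+0) = (0.375933, 0.000000)   from Y*(Ω₁)=(0.806841, -0.000000), Y(Ω₂)=(0.465932, 0.000000)
  term(m=+1) = (-0.057098, 0.061316)   from Y*(Ω₁)=(-0.100232, -0.149018), Y(Ω₂)=(-0.105854, -0.454363)
  term(m=+2) = (-0.000232, -0.003252)   from Y*(Ω₁)=(-0.007034, 0.017281), Y(Ω₂)=(-0.156761, 0.077234)
  term(m=+3) = (0.000032, 0.000026)   from Y*(Ω₁)=(0.001111, -0.000232), Y(Ω₂)=(0.023240, 0.028351)
  term(m=+4) = (-0.000000, 0.000000)   from Y*(Ω₁)=(-0.000028, -0.000027), Y(Ω₂)=(0.002608, -0.003394)
Σ over m = (0.261337, -0.000000); ×(4π/9) → (0.364895, -0.000000). Real part: 0.364895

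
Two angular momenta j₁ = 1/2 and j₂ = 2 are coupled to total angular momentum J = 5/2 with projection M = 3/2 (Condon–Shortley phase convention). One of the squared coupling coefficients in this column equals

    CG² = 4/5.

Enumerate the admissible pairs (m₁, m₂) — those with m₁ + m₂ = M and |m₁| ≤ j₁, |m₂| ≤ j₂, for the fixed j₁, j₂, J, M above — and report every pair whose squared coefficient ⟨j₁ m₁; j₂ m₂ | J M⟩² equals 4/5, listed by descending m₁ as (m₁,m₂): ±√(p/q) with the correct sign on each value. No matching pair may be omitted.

(1/2,1): +√(4/5)

Admissible pairs with m₁+m₂ = M = 3/2: (-1/2,2), (1/2,1)
  (m₁,m₂)=(1/2,1): CG² = 4/5, CG = +√(4/5)   ← matches the target
  (m₁,m₂)=(-1/2,2): CG² = 1/5, CG = +√(1/5)
Pairs with CG² = 4/5: (1/2,1): +√(4/5)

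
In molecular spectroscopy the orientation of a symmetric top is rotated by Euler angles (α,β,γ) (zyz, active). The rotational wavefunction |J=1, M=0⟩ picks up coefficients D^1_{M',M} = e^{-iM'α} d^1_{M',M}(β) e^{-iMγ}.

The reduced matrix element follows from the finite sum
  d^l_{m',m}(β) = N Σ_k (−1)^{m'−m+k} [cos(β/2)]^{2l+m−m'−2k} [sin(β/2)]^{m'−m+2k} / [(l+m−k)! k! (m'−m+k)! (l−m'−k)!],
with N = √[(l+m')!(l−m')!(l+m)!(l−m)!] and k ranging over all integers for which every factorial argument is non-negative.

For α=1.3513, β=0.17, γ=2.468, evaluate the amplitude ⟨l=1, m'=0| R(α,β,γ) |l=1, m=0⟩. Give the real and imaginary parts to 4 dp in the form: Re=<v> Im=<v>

Re=0.9856 Im=0.0000

D^1_{0,0}(1.3513,0.1700,2.4680) = e^{-i·0·1.3513}·d^1_{0,0}(0.1700)·e^{-i·0·2.4680}. Compute d first:
c=cos(0.170000/2)=0.996390, s=sin(0.170000/2)=0.084898; N=√[1·1·1·1]=1.000000
The bounds max(0,m−m')=0 and min(l+m,l−m')=1 give 2 terms
  k=0: (−1)^0·1.0000/(1)·0.9964^2·0.0849^0 = +0.992792
  k=1: (−1)^1·1.0000/(1)·0.9964^0·0.0849^2 = -0.007208
d^1_{0,0}(0.1700) = +0.992792 -0.007208 = +0.985585
Phases: e^{-i·(0)·1.3513}=+1.000000+0.000000i, e^{-i·(0)·2.4680}=+1.000000+0.000000i ⇒ D=+0.985585+0.000000i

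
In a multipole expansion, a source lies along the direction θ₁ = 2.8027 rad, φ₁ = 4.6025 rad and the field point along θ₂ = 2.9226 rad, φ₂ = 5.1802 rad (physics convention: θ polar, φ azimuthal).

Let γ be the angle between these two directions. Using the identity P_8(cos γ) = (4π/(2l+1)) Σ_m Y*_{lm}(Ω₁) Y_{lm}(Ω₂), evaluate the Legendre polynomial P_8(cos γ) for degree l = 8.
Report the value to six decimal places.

0.424606

Summing Y*_{l m}(θ₁,φ₁)·Y_{l m}(θ₂,φ₂) over m ∈ [−8, 8]; prefactor 4π/(2·8+1) = 0.739198:
  m=-8: Y*=0.00005 - 0.00006j  Y=-0.00000 + 0.00000j  product -0.00000 + 0.00000j
  m=-7: Y*=-0.00061 - 0.00063j  Y=-0.00001 - 0.00005j  product -0.00000 + 0.00000j
  m=-6: Y*=-0.00496 + 0.00384j  Y=0.00050 + 0.00017j  product -0.00000 + 0.00000j
  m=-5: Y*=0.01682 + 0.02747j  Y=-0.00312 + 0.00301j  product -0.00014 - 0.00003j
  m=-4: Y*=0.10956 - 0.05152j  Y=-0.00786 - 0.02536j  product -0.00217 - 0.00237j
  m=-3: Y*=-0.10513 - 0.30726j  Y=0.11751 + 0.01985j  product -0.00625 - 0.03819j
  m=-2: Y*=-0.55139 + 0.12317j  Y=-0.21962 + 0.29796j  product 0.08439 - 0.19134j
  m=-1: Y*=0.04946 + 0.44824j  Y=-0.30637 - 0.60642j  product 0.25667 - 0.16732j
  m=+0: Y*=-0.25553 + 0.00000j  Y=0.35456 + 0.00000j  product -0.09060 + 0.00000j
  m=+1: Y*=-0.04946 + 0.44824j  Y=0.30637 - 0.60642j  product 0.25667 + 0.16732j
  m=+2: Y*=-0.55139 - 0.12317j  Y=-0.21962 - 0.29796j  product 0.08439 + 0.19134j
  m=+3: Y*=0.10513 - 0.30726j  Y=-0.11751 + 0.01985j  product -0.00625 + 0.03819j
  m=+4: Y*=0.10956 + 0.05152j  Y=-0.00786 + 0.02536j  product -0.00217 + 0.00237j
  m=+5: Y*=-0.01682 + 0.02747j  Y=0.00312 + 0.00301j  product -0.00014 + 0.00003j
  m=+6: Y*=-0.00496 - 0.00384j  Y=0.00050 - 0.00017j  product -0.00000 - 0.00000j
  m=+7: Y*=0.00061 - 0.00063j  Y=0.00001 - 0.00005j  product -0.00000 - 0.00000j
  m=+8: Y*=0.00005 + 0.00006j  Y=-0.00000 - 0.00000j  product -0.00000 - 0.00000j
Total Σ_m = 0.57441 - 0.00000j. Multiply by 0.739198: 0.42461 - 0.00000j. P_8(cos γ) = 0.424606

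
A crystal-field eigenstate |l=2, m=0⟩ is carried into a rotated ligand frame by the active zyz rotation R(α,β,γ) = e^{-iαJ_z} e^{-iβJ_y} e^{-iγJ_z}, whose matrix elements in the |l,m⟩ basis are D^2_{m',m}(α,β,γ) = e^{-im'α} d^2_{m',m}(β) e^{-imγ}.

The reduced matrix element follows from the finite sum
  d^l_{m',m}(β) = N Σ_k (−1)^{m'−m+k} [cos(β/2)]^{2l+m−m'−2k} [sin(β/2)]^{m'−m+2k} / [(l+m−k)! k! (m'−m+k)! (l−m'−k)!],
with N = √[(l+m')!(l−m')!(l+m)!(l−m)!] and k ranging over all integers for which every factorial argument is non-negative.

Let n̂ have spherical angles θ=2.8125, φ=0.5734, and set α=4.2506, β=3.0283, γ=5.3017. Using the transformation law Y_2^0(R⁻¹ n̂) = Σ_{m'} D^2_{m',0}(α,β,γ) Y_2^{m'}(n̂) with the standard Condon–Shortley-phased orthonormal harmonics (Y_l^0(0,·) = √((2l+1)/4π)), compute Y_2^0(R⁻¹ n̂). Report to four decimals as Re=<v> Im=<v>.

Re=0.4662 Im=0.0000

Need the full column D^2_{m',0} for m'=−2..2 at α=4.2506, β=3.0283, γ=5.3017.
cos(β/2)=0.056616, sin(β/2)=0.998396
d^2_{-2,0}: single k=2 term ⇒ +0.007826;  D = -0.004719+0.006244i
d^2_{-1,0}: k∈[1..2] ⇒ +0.000444 -0.138014 = -0.137570;  D = +0.061295+0.123161i
d^2_{0,0}: k∈[0..2] ⇒ +0.000010 -0.012780 +0.993600 = +0.980829;  D = +0.980829+0.000000i
d^2_{1,0}: k∈[0..1] ⇒ -0.000444 +0.138014 = +0.137570;  D = -0.061295+0.123161i
d^2_{2,0}: single k=0 term ⇒ +0.007826;  D = -0.004719-0.006244i
Y_2^{m'}(θ=2.8125,φ=0.5734) and Σ D·Y over m':
  (-0.0047+0.0062i)·(+0.0166-0.0368i)  (+0.0613+0.1232i)·(-0.1985+0.1282i)  (+0.9808+0.0000i)·(+0.5320+0.0000i)  (-0.0613+0.1232i)·(+0.1985+0.1282i)  (-0.0047-0.0062i)·(+0.0166+0.0368i)
Y_2^0(R⁻¹ n̂) = +0.466156+0.000000i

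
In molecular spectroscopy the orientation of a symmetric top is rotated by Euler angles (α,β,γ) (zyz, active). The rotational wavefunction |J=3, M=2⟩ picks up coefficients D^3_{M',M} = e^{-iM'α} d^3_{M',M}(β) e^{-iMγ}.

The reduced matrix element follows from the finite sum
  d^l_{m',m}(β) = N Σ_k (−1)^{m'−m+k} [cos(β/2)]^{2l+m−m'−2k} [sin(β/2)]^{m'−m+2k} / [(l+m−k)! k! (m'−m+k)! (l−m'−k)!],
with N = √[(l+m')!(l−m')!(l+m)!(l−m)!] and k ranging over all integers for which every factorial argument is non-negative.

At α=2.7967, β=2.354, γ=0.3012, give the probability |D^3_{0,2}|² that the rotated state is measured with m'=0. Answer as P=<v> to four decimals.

D^3_{0,2}(2.7967,2.3540,0.3012) = e^{-i·0·2.7967}·d^3_{0,2}(2.3540)·e^{-i·2·0.3012}. Compute d first:
Half-angle: c=0.383697, s=0.923459. N=√(6·6·120·1)=65.726707
The bounds max(0,m−m')=2 and min(l+m,l−m')=3 give 2 terms
  k=2: (−1)^0·65.7267/(12)·0.3837^4·0.9235^2 = +0.101239
  k=3: (−1)^1·65.7267/(12)·0.3837^2·0.9235^4 = -0.586419
d^3_{0,2}(2.3540) = +0.101239 -0.586419 = -0.485179
|D^3_{0,2}|² = |d^3_{0,2}(β)|² = (-0.485179)² = 0.235399 (the z-rotation phases have unit modulus)

P=0.2354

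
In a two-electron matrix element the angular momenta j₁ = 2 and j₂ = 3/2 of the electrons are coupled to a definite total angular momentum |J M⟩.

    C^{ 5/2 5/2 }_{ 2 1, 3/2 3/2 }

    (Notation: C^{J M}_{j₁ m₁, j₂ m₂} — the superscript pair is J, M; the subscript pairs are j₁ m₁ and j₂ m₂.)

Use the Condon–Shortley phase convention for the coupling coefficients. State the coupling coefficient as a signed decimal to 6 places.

−√(3/7) ≈ -0.654654

√[6·1!3!2!/7! · 3!1!3!0!5!0!] = √(432/7)
  +(−1)^1/∏(1,0,0,2,3,0)! = -1/12  (running -1/12)
⟨..|..⟩ = √(432/7)·(-1/12) = -0.654654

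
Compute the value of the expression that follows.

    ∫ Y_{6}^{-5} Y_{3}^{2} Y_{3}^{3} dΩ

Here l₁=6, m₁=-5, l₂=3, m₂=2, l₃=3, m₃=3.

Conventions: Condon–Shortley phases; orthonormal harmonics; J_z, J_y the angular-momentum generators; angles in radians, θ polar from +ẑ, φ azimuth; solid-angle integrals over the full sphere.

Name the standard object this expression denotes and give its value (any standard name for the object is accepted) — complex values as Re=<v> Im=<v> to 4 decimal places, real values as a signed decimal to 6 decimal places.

This is a Gaunt coefficient — the integral of a triple product of spherical harmonics over the sphere.
Checks pass: Σm=0; 12 even; l₃=3∈[3,9].
(2·6+1)(2·3+1)(2·3+1) = 637
Δ: 6! 6! 0! / 13! → 1/12012
sum: t=3:−1/1296 = -1/1296
3j²(6 3 3; 0 0 0) = Δ·Π!·Σ² = 100/3003  (sign +1)
sum: t=5:−1/86400 = -1/86400
3j²(6 3 3; -5 2 3) = Δ·Π!·Σ² = 1/26  (sign -1)
combine: 4πI² = 637·100/3003·1/26 = 350/429
take √, sign -1: I = -0.25480060

Gaunt coefficient, -0.254801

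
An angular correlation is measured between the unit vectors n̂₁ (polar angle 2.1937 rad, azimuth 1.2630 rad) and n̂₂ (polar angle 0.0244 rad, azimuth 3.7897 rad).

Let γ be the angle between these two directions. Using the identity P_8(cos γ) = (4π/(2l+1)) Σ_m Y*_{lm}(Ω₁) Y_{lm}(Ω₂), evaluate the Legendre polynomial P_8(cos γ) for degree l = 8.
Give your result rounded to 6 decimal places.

Summing Y*_{l m}(θ₁,φ₁)·Y_{l m}(θ₂,φ₂) over m ∈ [−8, 8]; prefactor 4π/(2·8+1) = 0.739198:
  m=-8: (-0.07593 - 0.06131j) × (0.00000 + 0.00000j) = 0.00000 - 0.00000j  (running Σ = 0.00000 - 0.00000j)
  m=-7: (0.23397 - 0.15455j) × (0.00000 - 0.00000j) = -0.00000 - 0.00000j  (running Σ = -0.00000 - 0.00000j)
  m=-6: (0.12087 + 0.42677j) × (-0.00000 + 0.00000j) = -0.00000 - 0.00000j  (running Σ = -0.00000 - 0.00000j)
  m=-5: (-0.35278 - 0.01123j) × (0.00000 - 0.00000j) = -0.00000 + 0.00000j  (running Σ = -0.00000 + 0.00000j)
  m=-4: (-0.01567 + 0.04436j) × (-0.00000 - 0.00000j) = 0.00000 - 0.00000j  (running Σ = 0.00000 - 0.00000j)
  m=-3: (-0.28994 - 0.21923j) × (0.00007 + 0.00019j) = 0.00002 - 0.00007j  (running Σ = 0.00002 - 0.00007j)
  m=-2: (0.12081 - 0.08545j) × (0.00166 - 0.00589j) = -0.00030 - 0.00085j  (running Σ = -0.00028 - 0.00092j)
  m=-1: (-0.09153 - 0.28794j) × (-0.09548 + 0.07230j) = 0.02956 + 0.02087j  (running Σ = 0.02927 + 0.01995j)
  m=0: (0.19706 + 0.00000j) × (1.15068 + 0.00000j) = 0.22675 + 0.00000j  (running Σ = 0.25602 + 0.01995j)
  m=1: (0.09153 - 0.28794j) × (0.09548 + 0.07230j) = 0.02956 - 0.02087j  (running Σ = 0.28558 - 0.00092j)
  m=2: (0.12081 + 0.08545j) × (0.00166 + 0.00589j) = -0.00030 + 0.00085j  (running Σ = 0.28528 - 0.00007j)
  m=3: (0.28994 - 0.21923j) × (-0.00007 + 0.00019j) = 0.00002 + 0.00007j  (running Σ = 0.28530 - 0.00000j)
  m=4: (-0.01567 - 0.04436j) × (-0.00000 + 0.00000j) = 0.00000 + 0.00000j  (running Σ = 0.28530 + 0.00000j)
  m=5: (0.35278 - 0.01123j) × (-0.00000 - 0.00000j) = -0.00000 - 0.00000j  (running Σ = 0.28530 - 0.00000j)
  m=6: (0.12087 - 0.42677j) × (-0.00000 - 0.00000j) = -0.00000 + 0.00000j  (running Σ = 0.28530 - 0.00000j)
  m=7: (-0.23397 - 0.15455j) × (-0.00000 - 0.00000j) = -0.00000 + 0.00000j  (running Σ = 0.28530 - 0.00000j)
  m=8: (-0.07593 + 0.06131j) × (0.00000 - 0.00000j) = 0.00000 + 0.00000j  (running Σ = 0.28530 - 0.00000j)
Total Σ_m = 0.28530 - 0.00000j. Multiply by 0.739198: 0.21089 - 0.00000j. P_8(cos γ) = 0.210892

0.210892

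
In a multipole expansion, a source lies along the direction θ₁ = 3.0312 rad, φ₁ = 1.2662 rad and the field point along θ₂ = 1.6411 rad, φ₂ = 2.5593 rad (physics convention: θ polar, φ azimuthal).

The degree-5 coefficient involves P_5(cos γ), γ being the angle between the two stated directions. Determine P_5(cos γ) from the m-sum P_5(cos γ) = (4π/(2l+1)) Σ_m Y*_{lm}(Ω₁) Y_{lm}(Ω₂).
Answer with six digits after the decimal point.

0.178740

Summing Y*_{l m}(θ₁,φ₁)·Y_{l m}(θ₂,φ₂) over m ∈ [−5, 5]; prefactor 4π/(2·5+1) = 1.142397:
  [-5]  conj(Y_{5,-5})(Ω₁) = +0.000008+0.000000i ; Y_{5,-5}(Ω₂) = +0.446342-0.104569i ; Δ = +0.000003-0.000001i
  [-4]  conj(Y_{5,-4})(Ω₁) = -0.000074+0.000202i ; Y_{5,-4}(Ω₂) = +0.070209-0.074110i ; Δ = +0.000010+0.000020i
  [-3]  conj(Y_{5,-3})(Ω₁) = -0.002890-0.002229i ; Y_{5,-3}(Ω₂) = -0.057481+0.323063i ; Δ = +0.000886-0.000806i
  [-2]  conj(Y_{5,-2})(Ω₁) = +0.032923-0.022971i ; Y_{5,-2}(Ω₂) = +0.046116+0.107212i ; Δ = +0.003981+0.002470i
  [-1]  conj(Y_{5,-1})(Ω₁) = +0.081094+0.257951i ; Y_{5,-1}(Ω₂) = -0.248542-0.163653i ; Δ = +0.022059-0.077383i
  [+0]  conj(Y_{5,0})(Ω₁) = -0.851981-0.000000i ; Y_{5,0}(Ω₂) = -0.120404+0.000000i ; Δ = +0.102582+0.000000i
  [+1]  conj(Y_{5,1})(Ω₁) = -0.081094+0.257951i ; Y_{5,1}(Ω₂) = +0.248542-0.163653i ; Δ = +0.022059+0.077383i
  [+2]  conj(Y_{5,2})(Ω₁) = +0.032923+0.022971i ; Y_{5,2}(Ω₂) = +0.046116-0.107212i ; Δ = +0.003981-0.002470i
  [+3]  conj(Y_{5,3})(Ω₁) = +0.002890-0.002229i ; Y_{5,3}(Ω₂) = +0.057481+0.323063i ; Δ = +0.000886+0.000806i
  [+4]  conj(Y_{5,4})(Ω₁) = -0.000074-0.000202i ; Y_{5,4}(Ω₂) = +0.070209+0.074110i ; Δ = +0.000010-0.000020i
  [+5]  conj(Y_{5,5})(Ω₁) = -0.000008+0.000000i ; Y_{5,5}(Ω₂) = -0.446342-0.104569i ; Δ = +0.000003+0.000001i
Total Σ_m = +0.156461-0.000000i. Multiply by 1.142397: +0.178740-0.000000i. P_5(cos γ) = 0.178740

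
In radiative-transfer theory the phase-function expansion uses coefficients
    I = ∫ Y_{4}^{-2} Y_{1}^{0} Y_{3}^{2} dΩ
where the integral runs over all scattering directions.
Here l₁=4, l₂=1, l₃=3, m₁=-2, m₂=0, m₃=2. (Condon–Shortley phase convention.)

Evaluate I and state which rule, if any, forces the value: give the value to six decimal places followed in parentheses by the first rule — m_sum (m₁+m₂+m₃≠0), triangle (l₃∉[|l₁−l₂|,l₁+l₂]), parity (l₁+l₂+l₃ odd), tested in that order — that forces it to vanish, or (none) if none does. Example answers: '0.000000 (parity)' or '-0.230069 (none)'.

0.213244 (none)

m-sum 0 ✓  L=8 even ✓  3≤3≤5 ✓
Π(2lᵢ+1) = 9×3×7 = 189
triangle coeff Δ(4,1,3) = 1/252
Σ_t [1,1]: t=1:−1/36 = -1/36
(3j)²=4/63 [(4 1 3; 0 0 0)], sign=+1
Σ_t [1,1]: t=1:−1/120 = -1/120
(3j)²=1/21 [(4 1 3; -2 0 2)], sign=+1
⇒ 4πI² = 4/7
I = (+1)√(4/7/(4π)) = 0.21324362
No selection rule forces the value: the integral is nonzero (none).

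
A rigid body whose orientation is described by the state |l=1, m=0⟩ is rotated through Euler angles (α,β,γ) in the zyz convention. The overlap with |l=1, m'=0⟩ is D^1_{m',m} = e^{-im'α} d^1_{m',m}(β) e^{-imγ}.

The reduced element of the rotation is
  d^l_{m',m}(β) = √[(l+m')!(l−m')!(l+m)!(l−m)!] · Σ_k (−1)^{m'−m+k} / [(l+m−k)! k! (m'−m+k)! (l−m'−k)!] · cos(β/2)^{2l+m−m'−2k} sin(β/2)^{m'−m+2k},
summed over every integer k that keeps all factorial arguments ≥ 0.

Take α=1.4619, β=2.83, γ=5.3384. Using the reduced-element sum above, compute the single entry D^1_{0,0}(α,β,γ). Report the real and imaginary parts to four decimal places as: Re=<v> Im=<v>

First d^1_{0,0}(β=2.8300), then the phase factors e^{-i(0)α} and e^{-i(0)γ}:
With c≡cos(β/2)=0.155167 and s≡sin(β/2)=0.987888, N=[1·1·1·1]^{1/2}=1.000000
k∈{0,1} keeps every argument non-negative
  k=0: (−1)^0·1.0000/(1)·0.1552^2·0.9879^0 = +0.024077
  k=1: (−1)^1·1.0000/(1)·0.1552^0·0.9879^2 = -0.975923
d^1_{0,0}(2.8300) = +0.024077 -0.975923 = -0.951847
D = (+1.000000+0.000000i)·(-0.951847)·(+1.000000+0.000000i) = -0.951847+0.000000i

Re=-0.9518 Im=0.0000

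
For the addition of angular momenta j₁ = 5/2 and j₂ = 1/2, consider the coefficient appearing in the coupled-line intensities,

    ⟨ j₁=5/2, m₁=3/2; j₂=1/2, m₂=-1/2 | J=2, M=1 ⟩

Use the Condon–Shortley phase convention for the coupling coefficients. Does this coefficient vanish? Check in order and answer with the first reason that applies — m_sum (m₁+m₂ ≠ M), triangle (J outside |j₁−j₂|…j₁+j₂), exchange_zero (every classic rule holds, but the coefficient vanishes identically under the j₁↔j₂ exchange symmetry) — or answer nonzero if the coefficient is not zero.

m-sum: m₁+m₂ = 3/2+(-1/2) = 1, M = 1  ✓
triangle: |j₁−j₂| = 2 ≤ J = 2 ≤ j₁+j₂ = 3  ✓
exchange: j₁≠j₂ or m₁≠m₂ — the exchange symmetry imposes no constraint here
value check: CG = +√(2/3) = +0.816497 ≠ 0

nonzero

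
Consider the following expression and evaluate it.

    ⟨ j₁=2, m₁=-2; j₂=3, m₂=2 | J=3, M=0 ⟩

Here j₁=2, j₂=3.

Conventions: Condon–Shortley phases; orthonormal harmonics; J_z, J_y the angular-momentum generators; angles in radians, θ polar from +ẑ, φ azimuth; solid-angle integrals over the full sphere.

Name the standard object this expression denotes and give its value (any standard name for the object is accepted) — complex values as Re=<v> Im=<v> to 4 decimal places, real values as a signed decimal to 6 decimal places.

Clebsch–Gordan coefficient, +√(1/3) ≈ +0.577350

This is a Clebsch–Gordan (vector-coupling) coefficient.
√[7·2!2!4!/9! · 0!4!5!1!3!3!] = √(192)
  +(−1)^2/∏(2,0,2,3,0,1)! = 1/24  (running 1/24)
⟨..|..⟩ = √(192)·(1/24) = +0.577350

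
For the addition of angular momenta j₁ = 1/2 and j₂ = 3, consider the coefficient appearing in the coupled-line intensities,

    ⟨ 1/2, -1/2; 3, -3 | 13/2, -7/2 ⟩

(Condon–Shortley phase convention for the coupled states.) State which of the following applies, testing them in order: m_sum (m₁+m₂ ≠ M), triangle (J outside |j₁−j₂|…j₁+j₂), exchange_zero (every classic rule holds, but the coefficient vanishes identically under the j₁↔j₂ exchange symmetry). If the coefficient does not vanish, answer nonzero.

triangle

m-sum: m₁+m₂ = -1/2+(-3) = -7/2, M = -7/2  ✓
triangle: need |j₁−j₂| ≤ J ≤ j₁+j₂, i.e. J ∈ [5/2, 7/2]; J = 13/2 is outside ✗ ⇒ coefficient is 0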